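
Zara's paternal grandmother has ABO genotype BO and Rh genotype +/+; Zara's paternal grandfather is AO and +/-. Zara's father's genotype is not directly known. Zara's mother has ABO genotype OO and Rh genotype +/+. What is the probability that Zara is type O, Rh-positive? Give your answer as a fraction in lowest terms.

1/2

Zara's father's ABO genotype from BO × AO: 1/4 AB, 1/4 AO, 1/4 BO, 1/4 OO.
Crossing each possibility with the mother OO and summing P(type O): 1/4·0 + 1/4·1/2 + 1/4·1/2 + 1/4·1 = 1/2.
Similarly for Rh via the father's Rh distribution: P(Rh+) = 1.
Independent loci: 1/2 × 1 = 1/2.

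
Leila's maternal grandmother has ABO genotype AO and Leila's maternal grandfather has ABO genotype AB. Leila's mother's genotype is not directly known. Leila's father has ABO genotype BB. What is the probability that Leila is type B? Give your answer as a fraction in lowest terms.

1/2

Leila's mother's ABO genotype from AO × AB: 1/4 AA, 1/4 AB, 1/4 AO, 1/4 BO.
Crossing each possibility with the father BB and summing P(type B): 1/4·0 + 1/4·1/2 + 1/4·1/2 + 1/4·1 = 1/2.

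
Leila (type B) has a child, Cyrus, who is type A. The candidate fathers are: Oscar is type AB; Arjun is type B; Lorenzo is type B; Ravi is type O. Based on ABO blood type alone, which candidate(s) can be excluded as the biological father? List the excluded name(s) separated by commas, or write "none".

Arjun, Lorenzo, Ravi

A candidate is excluded only if no genotype consistent with his phenotype could produce a type A child with a type B mother.
Arjun (type B): no genotype consistent with that phenotype can produce a type-A child with a type-B mother.
Lorenzo (type B): no genotype consistent with that phenotype can produce a type-A child with a type-B mother.
Ravi (type O): no genotype consistent with that phenotype can produce a type-A child with a type-B mother.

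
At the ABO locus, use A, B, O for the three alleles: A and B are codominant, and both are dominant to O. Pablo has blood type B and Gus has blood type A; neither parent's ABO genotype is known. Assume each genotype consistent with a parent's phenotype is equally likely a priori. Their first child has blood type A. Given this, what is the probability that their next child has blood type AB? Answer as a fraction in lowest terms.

Possible genotypes: Pablo ∈ {BB, BO}; Gus ∈ {AA, AO}.
Weight each parental genotype pair by prior × P(type-A child):
  BO × AA: posterior weight 2/3; P(next child type AB) = 1/2.
  BO × AO: posterior weight 1/3; P(next child type AB) = 1/4.
Weighted sum = 5/12.

5/12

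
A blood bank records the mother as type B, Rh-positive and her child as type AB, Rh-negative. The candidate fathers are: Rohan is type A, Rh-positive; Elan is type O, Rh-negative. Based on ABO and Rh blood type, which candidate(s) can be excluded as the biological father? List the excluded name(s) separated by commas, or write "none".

A candidate is excluded only if no genotype consistent with his phenotype could produce a type AB, Rh-negative child with a type B, Rh-positive mother.
Elan (type O, Rh-): no genotype consistent with that phenotype can produce a type-AB Rh- child with a type-B mother.

Elan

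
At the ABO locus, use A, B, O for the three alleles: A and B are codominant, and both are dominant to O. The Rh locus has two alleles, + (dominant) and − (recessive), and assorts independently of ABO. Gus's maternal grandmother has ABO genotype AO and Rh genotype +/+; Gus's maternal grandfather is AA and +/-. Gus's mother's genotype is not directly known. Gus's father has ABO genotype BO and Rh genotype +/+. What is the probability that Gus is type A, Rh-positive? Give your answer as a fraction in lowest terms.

3/8

Gus's mother's ABO genotype from AO × AA: 1/2 AA, 1/2 AO.
Crossing each possibility with the father BO and summing P(type A): 1/2·1/2 + 1/2·1/4 = 3/8.
Similarly for Rh via the mother's Rh distribution: P(Rh+) = 1.
Independent loci: 3/8 × 1 = 3/8.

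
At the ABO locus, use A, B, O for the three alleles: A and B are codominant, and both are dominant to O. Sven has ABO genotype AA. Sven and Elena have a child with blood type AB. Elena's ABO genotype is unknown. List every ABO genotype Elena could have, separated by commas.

For each candidate genotype of Elena, check whether crossing it with AA can produce every observed child phenotype.
  AA → possible child types {A} ✗
  AB → possible child types {A, AB} ✓
  AO → possible child types {A} ✗
  BB → possible child types {AB} ✓
  BO → possible child types {A, AB} ✓
  OO → possible child types {A} ✗

AB, BB, BO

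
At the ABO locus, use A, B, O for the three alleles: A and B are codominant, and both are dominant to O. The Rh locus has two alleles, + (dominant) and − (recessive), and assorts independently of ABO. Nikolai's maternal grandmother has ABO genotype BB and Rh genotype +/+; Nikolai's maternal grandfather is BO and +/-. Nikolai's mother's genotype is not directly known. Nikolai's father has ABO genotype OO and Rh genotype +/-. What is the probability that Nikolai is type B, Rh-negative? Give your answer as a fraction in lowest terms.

Nikolai's mother's ABO genotype from BB × BO: 1/2 BB, 1/2 BO.
Crossing each possibility with the father OO and summing P(type B): 1/2·1 + 1/2·1/2 = 3/4.
Similarly for Rh via the mother's Rh distribution: P(Rh-) = 1/8.
Independent loci: 3/4 × 1/8 = 3/32.

3/32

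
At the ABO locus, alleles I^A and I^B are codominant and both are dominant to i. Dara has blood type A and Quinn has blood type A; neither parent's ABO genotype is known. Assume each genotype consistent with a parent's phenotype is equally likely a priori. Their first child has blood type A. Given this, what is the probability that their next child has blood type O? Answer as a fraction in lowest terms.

1/20

Possible genotypes: Dara ∈ {I^A I^A, I^A i}; Quinn ∈ {I^A I^A, I^A i}.
Weight each parental genotype pair by prior × P(type-A child):
  I^A I^A × I^A I^A: posterior weight 4/15; P(next child type O) = 0.
  I^A I^A × I^A i: posterior weight 4/15; P(next child type O) = 0.
  I^A i × I^A I^A: posterior weight 4/15; P(next child type O) = 0.
  I^A i × I^A i: posterior weight 1/5; P(next child type O) = 1/4.
Weighted sum = 1/20.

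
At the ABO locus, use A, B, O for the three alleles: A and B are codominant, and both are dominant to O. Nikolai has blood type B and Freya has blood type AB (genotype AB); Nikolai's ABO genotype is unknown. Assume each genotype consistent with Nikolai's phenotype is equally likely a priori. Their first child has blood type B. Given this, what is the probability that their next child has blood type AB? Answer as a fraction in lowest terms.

Possible genotypes: Nikolai ∈ {BB, BO}; Freya ∈ {AB}.
Weight each parental genotype pair by prior × P(type-B child):
  BB × AB: posterior weight 1/2; P(next child type AB) = 1/2.
  BO × AB: posterior weight 1/2; P(next child type AB) = 1/4.
Weighted sum = 3/8.

3/8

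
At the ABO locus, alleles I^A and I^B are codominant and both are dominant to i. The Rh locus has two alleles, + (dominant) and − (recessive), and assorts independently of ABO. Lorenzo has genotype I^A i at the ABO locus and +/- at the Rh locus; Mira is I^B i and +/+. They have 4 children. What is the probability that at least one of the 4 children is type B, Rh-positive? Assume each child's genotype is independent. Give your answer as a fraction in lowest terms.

175/256

ABO cross I^A i × I^B i → 1/4 O, 1/4 A, 1/4 B, 1/4 AB.
Rh cross +/- × +/+ → 1 Rh+; so P(type B, Rh-positive) = 1/4 × 1 = 1/4 per child.
P(none) = (3/4)^4 = 81/256; P(at least one) = 1 − 81/256 = 175/256.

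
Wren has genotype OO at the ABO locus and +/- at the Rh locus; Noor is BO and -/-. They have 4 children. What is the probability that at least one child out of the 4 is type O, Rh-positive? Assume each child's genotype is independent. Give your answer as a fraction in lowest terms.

175/256

ABO cross OO × BO → 1/2 O, 1/2 B.
Rh cross +/- × -/- → 1/2 Rh+, 1/2 Rh-; so P(type O, Rh-positive) = 1/2 × 1/2 = 1/4 per child.
P(none) = (3/4)^4 = 81/256; P(at least one) = 1 − 81/256 = 175/256.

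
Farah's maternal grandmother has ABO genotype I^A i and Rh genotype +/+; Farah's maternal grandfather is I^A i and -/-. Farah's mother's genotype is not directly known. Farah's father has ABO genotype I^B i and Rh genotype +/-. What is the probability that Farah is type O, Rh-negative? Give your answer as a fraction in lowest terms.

1/16

Farah's mother's ABO genotype from I^A i × I^A i: 1/4 I^A I^A, 1/2 I^A i, 1/4 i i.
Crossing each possibility with the father I^B i and summing P(type O): 1/4·0 + 1/2·1/4 + 1/4·1/2 = 1/4.
Similarly for Rh via the mother's Rh distribution: P(Rh-) = 1/4.
Independent loci: 1/4 × 1/4 = 1/16.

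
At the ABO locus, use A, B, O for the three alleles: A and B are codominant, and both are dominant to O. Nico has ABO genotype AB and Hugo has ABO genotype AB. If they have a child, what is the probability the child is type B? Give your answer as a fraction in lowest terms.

ABO cross AB × AB → offspring phenotypes: 1/4 A, 1/4 B, 1/2 AB.
So P(type B) = 1/4.

1/4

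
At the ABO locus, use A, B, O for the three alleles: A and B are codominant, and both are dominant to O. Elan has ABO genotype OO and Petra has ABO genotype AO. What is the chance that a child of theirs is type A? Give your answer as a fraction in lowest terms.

ABO cross OO × AO → offspring phenotypes: 1/2 O, 1/2 A.
So P(type A) = 1/2.

1/2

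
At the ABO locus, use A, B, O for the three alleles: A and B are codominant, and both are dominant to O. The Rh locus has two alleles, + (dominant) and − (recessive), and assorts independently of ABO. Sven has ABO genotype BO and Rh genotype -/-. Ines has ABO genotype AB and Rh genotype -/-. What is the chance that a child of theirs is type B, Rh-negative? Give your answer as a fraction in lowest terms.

1/2

ABO cross BO × AB → offspring phenotypes: 1/4 A, 1/2 B, 1/4 AB.
Rh cross -/- × -/- → 1 Rh-.
Independent loci: P(type B, Rh-negative) = 1/2 × 1 = 1/2.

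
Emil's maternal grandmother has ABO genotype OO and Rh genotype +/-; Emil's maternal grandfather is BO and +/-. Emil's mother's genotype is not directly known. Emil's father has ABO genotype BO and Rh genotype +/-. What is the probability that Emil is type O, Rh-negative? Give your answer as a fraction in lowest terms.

3/32

Emil's mother's ABO genotype from OO × BO: 1/2 BO, 1/2 OO.
Crossing each possibility with the father BO and summing P(type O): 1/2·1/4 + 1/2·1/2 = 3/8.
Similarly for Rh via the mother's Rh distribution: P(Rh-) = 1/4.
Independent loci: 3/8 × 1/4 = 3/32.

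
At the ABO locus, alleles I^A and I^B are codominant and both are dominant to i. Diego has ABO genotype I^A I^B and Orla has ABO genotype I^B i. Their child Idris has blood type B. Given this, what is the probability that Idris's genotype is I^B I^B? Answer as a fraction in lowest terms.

Cross I^A I^B × I^B i → 1/4 I^A I^B, 1/4 I^A i, 1/4 I^B I^B, 1/4 I^B i.
Type-B genotypes among offspring: I^B I^B (1/4), I^B i (1/4); total 1/2.
P(I^B I^B | type B) = (1/4) / (1/2) = 1/2.

1/2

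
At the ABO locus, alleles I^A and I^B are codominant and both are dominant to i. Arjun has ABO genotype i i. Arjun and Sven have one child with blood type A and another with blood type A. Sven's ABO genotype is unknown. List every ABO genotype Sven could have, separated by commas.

For each candidate genotype of Sven, check whether crossing it with i i can produce every observed child phenotype.
  I^A I^A → possible child types {A} ✓
  I^A I^B → possible child types {A, B} ✓
  I^A i → possible child types {O, A} ✓
  I^B I^B → possible child types {B} ✗
  I^B i → possible child types {O, B} ✗
  i i → possible child types {O} ✗

I^A I^A, I^A I^B, I^A i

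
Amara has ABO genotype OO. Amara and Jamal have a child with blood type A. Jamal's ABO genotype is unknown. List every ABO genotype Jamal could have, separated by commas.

AA, AB, AO

For each candidate genotype of Jamal, check whether crossing it with OO can produce every observed child phenotype.
  AA → possible child types {A} ✓
  AB → possible child types {A, B} ✓
  AO → possible child types {O, A} ✓
  BB → possible child types {B} ✗
  BO → possible child types {O, B} ✗
  OO → possible child types {O} ✗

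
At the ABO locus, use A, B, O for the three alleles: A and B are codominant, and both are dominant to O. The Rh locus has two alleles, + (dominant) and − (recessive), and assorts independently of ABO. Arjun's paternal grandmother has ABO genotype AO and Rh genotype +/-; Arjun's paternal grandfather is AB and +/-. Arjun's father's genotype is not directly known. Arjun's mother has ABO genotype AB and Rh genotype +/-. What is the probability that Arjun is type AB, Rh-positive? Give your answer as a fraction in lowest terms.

Arjun's father's ABO genotype from AO × AB: 1/4 AA, 1/4 AB, 1/4 AO, 1/4 BO.
Crossing each possibility with the mother AB and summing P(type AB): 1/4·1/2 + 1/4·1/2 + 1/4·1/4 + 1/4·1/4 = 3/8.
Similarly for Rh via the father's Rh distribution: P(Rh+) = 3/4.
Independent loci: 3/8 × 3/4 = 9/32.

9/32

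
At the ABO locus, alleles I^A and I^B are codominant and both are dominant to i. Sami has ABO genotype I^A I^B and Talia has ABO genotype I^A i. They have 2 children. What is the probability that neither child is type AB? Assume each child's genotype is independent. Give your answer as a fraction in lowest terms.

ABO cross I^A I^B × I^A i → 1/2 A, 1/4 B, 1/4 AB.
So P(type AB) = 1/4 per child.
P(not type AB) = 3/4 for one child; (3/4)^2 = 9/16.

9/16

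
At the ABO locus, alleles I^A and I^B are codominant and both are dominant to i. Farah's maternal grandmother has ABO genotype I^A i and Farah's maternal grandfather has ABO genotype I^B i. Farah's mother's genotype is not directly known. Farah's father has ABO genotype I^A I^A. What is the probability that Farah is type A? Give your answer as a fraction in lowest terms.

3/4

Farah's mother's ABO genotype from I^A i × I^B i: 1/4 I^A I^B, 1/4 I^A i, 1/4 I^B i, 1/4 i i.
Crossing each possibility with the father I^A I^A and summing P(type A): 1/4·1/2 + 1/4·1 + 1/4·1/2 + 1/4·1 = 3/4.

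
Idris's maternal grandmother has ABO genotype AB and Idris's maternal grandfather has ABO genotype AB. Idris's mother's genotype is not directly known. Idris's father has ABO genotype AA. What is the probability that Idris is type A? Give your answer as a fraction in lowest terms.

Idris's mother's ABO genotype from AB × AB: 1/4 AA, 1/2 AB, 1/4 BB.
Crossing each possibility with the father AA and summing P(type A): 1/4·1 + 1/2·1/2 + 1/4·0 = 1/2.

1/2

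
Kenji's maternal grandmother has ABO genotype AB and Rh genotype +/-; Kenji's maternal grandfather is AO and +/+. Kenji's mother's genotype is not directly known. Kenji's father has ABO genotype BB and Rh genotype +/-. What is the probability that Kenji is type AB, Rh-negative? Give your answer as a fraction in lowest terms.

1/16

Kenji's mother's ABO genotype from AB × AO: 1/4 AA, 1/4 AB, 1/4 AO, 1/4 BO.
Crossing each possibility with the father BB and summing P(type AB): 1/4·1 + 1/4·1/2 + 1/4·1/2 + 1/4·0 = 1/2.
Similarly for Rh via the mother's Rh distribution: P(Rh-) = 1/8.
Independent loci: 1/2 × 1/8 = 1/16.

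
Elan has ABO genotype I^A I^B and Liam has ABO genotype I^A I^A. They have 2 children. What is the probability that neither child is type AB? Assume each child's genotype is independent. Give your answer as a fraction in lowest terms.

1/4

ABO cross I^A I^B × I^A I^A → 1/2 A, 1/2 AB.
So P(type AB) = 1/2 per child.
P(not type AB) = 1/2 for one child; (1/2)^2 = 1/4.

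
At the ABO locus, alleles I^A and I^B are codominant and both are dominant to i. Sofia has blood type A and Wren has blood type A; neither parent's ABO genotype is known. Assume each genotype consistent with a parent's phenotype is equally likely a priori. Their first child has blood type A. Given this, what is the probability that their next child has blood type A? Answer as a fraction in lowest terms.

Possible genotypes: Sofia ∈ {I^A I^A, I^A i}; Wren ∈ {I^A I^A, I^A i}.
Weight each parental genotype pair by prior × P(type-A child):
  I^A I^A × I^A I^A: posterior weight 4/15; P(next child type A) = 1.
  I^A I^A × I^A i: posterior weight 4/15; P(next child type A) = 1.
  I^A i × I^A I^A: posterior weight 4/15; P(next child type A) = 1.
  I^A i × I^A i: posterior weight 1/5; P(next child type A) = 3/4.
Weighted sum = 19/20.

19/20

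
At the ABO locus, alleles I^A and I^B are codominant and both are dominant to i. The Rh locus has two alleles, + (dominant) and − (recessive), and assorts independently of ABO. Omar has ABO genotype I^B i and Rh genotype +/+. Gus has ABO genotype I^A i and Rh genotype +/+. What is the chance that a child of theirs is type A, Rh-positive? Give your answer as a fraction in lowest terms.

1/4

ABO cross I^B i × I^A i → offspring phenotypes: 1/4 O, 1/4 A, 1/4 B, 1/4 AB.
Rh cross +/+ × +/+ → 1 Rh+.
Independent loci: P(type A, Rh-positive) = 1/4 × 1 = 1/4.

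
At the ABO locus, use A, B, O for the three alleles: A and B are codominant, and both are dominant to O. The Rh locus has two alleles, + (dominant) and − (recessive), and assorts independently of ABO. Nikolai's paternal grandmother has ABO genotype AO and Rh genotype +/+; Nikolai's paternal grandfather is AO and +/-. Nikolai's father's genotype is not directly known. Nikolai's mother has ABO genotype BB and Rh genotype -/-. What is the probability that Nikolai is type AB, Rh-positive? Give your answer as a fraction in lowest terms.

3/8

Nikolai's father's ABO genotype from AO × AO: 1/4 AA, 1/2 AO, 1/4 OO.
Crossing each possibility with the mother BB and summing P(type AB): 1/4·1 + 1/2·1/2 + 1/4·0 = 1/2.
Similarly for Rh via the father's Rh distribution: P(Rh+) = 3/4.
Independent loci: 1/2 × 3/4 = 3/8.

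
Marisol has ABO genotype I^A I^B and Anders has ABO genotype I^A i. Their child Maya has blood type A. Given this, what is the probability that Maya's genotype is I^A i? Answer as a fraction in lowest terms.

1/2

Cross I^A I^B × I^A i → 1/4 I^A I^A, 1/4 I^A I^B, 1/4 I^A i, 1/4 I^B i.
Type-A genotypes among offspring: I^A I^A (1/4), I^A i (1/4); total 1/2.
P(I^A i | type A) = (1/4) / (1/2) = 1/2.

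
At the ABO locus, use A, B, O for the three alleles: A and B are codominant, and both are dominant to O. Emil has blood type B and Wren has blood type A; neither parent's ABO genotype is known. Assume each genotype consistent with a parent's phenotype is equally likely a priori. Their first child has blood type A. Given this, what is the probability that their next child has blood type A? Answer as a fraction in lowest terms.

Possible genotypes: Emil ∈ {BB, BO}; Wren ∈ {AA, AO}.
Weight each parental genotype pair by prior × P(type-A child):
  BO × AA: posterior weight 2/3; P(next child type A) = 1/2.
  BO × AO: posterior weight 1/3; P(next child type A) = 1/4.
Weighted sum = 5/12.

5/12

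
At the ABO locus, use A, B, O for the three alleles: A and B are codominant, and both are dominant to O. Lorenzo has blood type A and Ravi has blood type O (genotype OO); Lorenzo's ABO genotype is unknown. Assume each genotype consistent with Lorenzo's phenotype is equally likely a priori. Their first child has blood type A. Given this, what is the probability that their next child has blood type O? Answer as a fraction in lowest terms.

1/6

Possible genotypes: Lorenzo ∈ {AA, AO}; Ravi ∈ {OO}.
Weight each parental genotype pair by prior × P(type-A child):
  AA × OO: posterior weight 2/3; P(next child type O) = 0.
  AO × OO: posterior weight 1/3; P(next child type O) = 1/2.
Weighted sum = 1/6.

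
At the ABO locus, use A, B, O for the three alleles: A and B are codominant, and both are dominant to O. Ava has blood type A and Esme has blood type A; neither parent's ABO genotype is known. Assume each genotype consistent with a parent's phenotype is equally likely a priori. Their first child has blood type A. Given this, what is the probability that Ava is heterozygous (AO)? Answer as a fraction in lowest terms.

Possible genotypes: Ava ∈ {AA, AO}; Esme ∈ {AA, AO}.
Weight each parental genotype pair by prior × P(type-A child):
  AA × AA: posterior weight 4/15.
  AA × AO: posterior weight 4/15.
  AO × AA: posterior weight 4/15.
  AO × AO: posterior weight 1/5.
Sum the posterior weight over pairs where Ava is AO: 7/15.

7/15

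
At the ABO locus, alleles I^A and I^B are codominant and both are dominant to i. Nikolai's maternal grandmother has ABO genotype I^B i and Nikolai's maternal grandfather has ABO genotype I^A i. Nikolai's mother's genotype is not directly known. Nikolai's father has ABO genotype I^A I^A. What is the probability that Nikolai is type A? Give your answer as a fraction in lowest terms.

3/4

Nikolai's mother's ABO genotype from I^B i × I^A i: 1/4 I^A I^B, 1/4 I^A i, 1/4 I^B i, 1/4 i i.
Crossing each possibility with the father I^A I^A and summing P(type A): 1/4·1/2 + 1/4·1 + 1/4·1/2 + 1/4·1 = 3/4.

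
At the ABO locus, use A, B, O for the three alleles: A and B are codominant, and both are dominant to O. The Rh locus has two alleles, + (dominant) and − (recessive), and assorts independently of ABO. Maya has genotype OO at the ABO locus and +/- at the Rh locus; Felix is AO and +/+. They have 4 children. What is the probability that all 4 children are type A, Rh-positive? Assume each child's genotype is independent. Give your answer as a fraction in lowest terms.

ABO cross OO × AO → 1/2 O, 1/2 A.
Rh cross +/- × +/+ → 1 Rh+; so P(type A, Rh-positive) = 1/2 × 1 = 1/2 per child.
All 4 independent: (1/2)^4 = 1/16.

1/16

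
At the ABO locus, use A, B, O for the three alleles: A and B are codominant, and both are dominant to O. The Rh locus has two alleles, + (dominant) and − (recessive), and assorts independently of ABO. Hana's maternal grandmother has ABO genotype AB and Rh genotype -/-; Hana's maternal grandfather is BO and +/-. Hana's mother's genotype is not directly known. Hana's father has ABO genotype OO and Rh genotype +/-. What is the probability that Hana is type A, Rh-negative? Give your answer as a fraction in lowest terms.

3/32

Hana's mother's ABO genotype from AB × BO: 1/4 AB, 1/4 AO, 1/4 BB, 1/4 BO.
Crossing each possibility with the father OO and summing P(type A): 1/4·1/2 + 1/4·1/2 + 1/4·0 + 1/4·0 = 1/4.
Similarly for Rh via the mother's Rh distribution: P(Rh-) = 3/8.
Independent loci: 1/4 × 3/8 = 3/32.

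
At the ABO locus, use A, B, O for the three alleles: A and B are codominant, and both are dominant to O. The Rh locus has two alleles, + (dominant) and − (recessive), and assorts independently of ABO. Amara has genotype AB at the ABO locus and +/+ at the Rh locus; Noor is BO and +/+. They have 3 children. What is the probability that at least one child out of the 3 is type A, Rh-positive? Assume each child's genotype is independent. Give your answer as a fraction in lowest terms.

37/64

ABO cross AB × BO → 1/4 A, 1/2 B, 1/4 AB.
Rh cross +/+ × +/+ → 1 Rh+; so P(type A, Rh-positive) = 1/4 × 1 = 1/4 per child.
P(none) = (3/4)^3 = 27/64; P(at least one) = 1 − 27/64 = 37/64.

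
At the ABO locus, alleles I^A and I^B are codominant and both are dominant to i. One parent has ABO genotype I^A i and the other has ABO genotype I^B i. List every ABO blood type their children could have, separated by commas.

Gametes from I^A i × I^B i give offspring ABO genotypes I^A I^B, I^A i, I^B i, i i, i.e. phenotypes O, A, B, AB.

O, A, B, AB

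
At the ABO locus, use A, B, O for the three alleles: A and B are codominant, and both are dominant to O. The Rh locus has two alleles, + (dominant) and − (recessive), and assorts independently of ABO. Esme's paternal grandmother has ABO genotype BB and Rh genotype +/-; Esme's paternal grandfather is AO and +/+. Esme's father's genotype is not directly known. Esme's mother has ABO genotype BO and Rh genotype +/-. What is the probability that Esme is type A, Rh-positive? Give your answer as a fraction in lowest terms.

Esme's father's ABO genotype from BB × AO: 1/2 AB, 1/2 BO.
Crossing each possibility with the mother BO and summing P(type A): 1/2·1/4 + 1/2·0 = 1/8.
Similarly for Rh via the father's Rh distribution: P(Rh+) = 7/8.
Independent loci: 1/8 × 7/8 = 7/64.

7/64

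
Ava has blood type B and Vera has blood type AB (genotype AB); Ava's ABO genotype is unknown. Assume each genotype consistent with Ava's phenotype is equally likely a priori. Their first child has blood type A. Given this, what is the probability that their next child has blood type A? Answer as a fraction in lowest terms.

1/4

Possible genotypes: Ava ∈ {BB, BO}; Vera ∈ {AB}.
Weight each parental genotype pair by prior × P(type-A child):
  BO × AB: posterior weight 1; P(next child type A) = 1/4.
Weighted sum = 1/4.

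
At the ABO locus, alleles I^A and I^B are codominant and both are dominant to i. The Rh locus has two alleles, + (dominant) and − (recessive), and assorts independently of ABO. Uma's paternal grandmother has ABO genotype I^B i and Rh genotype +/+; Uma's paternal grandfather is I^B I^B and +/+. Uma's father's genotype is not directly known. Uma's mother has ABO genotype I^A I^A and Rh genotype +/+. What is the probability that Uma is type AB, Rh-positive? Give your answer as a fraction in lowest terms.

Uma's father's ABO genotype from I^B i × I^B I^B: 1/2 I^B I^B, 1/2 I^B i.
Crossing each possibility with the mother I^A I^A and summing P(type AB): 1/2·1 + 1/2·1/2 = 3/4.
Similarly for Rh via the father's Rh distribution: P(Rh+) = 1.
Independent loci: 3/4 × 1 = 3/4.

3/4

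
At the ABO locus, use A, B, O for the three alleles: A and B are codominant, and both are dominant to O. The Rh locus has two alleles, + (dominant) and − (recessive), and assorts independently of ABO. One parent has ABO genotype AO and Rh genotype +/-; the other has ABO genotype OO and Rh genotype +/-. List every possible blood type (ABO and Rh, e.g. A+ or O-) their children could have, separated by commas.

Gametes from AO × OO give offspring ABO genotypes AO, OO, i.e. phenotypes O, A.
Rh cross +/- × +/- → phenotypes Rh+, Rh-.
Combining independently: O+, O-, A+, A-.

O+, O-, A+, A-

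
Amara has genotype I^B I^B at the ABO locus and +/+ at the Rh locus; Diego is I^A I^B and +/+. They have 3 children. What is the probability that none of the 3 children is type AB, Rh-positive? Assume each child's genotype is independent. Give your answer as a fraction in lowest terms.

1/8

ABO cross I^B I^B × I^A I^B → 1/2 B, 1/2 AB.
Rh cross +/+ × +/+ → 1 Rh+; so P(type AB, Rh-positive) = 1/2 × 1 = 1/2 per child.
P(not type AB, Rh-positive) = 1/2 for one child; (1/2)^3 = 1/8.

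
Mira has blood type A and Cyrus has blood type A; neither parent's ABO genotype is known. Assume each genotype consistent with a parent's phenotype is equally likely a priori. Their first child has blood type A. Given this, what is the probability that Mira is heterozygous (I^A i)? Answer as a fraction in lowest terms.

Possible genotypes: Mira ∈ {I^A I^A, I^A i}; Cyrus ∈ {I^A I^A, I^A i}.
Weight each parental genotype pair by prior × P(type-A child):
  I^A I^A × I^A I^A: posterior weight 4/15.
  I^A I^A × I^A i: posterior weight 4/15.
  I^A i × I^A I^A: posterior weight 4/15.
  I^A i × I^A i: posterior weight 1/5.
Sum the posterior weight over pairs where Mira is I^A i: 7/15.

7/15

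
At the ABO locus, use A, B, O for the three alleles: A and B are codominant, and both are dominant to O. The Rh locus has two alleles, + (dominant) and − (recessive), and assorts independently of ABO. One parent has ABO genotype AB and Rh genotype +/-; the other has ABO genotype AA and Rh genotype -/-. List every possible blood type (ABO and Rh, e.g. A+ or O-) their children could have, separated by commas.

A+, A-, AB+, AB-

Gametes from AB × AA give offspring ABO genotypes AA, AB, i.e. phenotypes A, AB.
Rh cross +/- × -/- → phenotypes Rh+, Rh-.
Combining independently: A+, A-, AB+, AB-.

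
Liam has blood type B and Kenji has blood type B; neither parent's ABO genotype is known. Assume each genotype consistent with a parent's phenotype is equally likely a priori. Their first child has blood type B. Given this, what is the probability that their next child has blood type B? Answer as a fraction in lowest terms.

19/20

Possible genotypes: Liam ∈ {BB, BO}; Kenji ∈ {BB, BO}.
Weight each parental genotype pair by prior × P(type-B child):
  BB × BB: posterior weight 4/15; P(next child type B) = 1.
  BB × BO: posterior weight 4/15; P(next child type B) = 1.
  BO × BB: posterior weight 4/15; P(next child type B) = 1.
  BO × BO: posterior weight 1/5; P(next child type B) = 3/4.
Weighted sum = 19/20.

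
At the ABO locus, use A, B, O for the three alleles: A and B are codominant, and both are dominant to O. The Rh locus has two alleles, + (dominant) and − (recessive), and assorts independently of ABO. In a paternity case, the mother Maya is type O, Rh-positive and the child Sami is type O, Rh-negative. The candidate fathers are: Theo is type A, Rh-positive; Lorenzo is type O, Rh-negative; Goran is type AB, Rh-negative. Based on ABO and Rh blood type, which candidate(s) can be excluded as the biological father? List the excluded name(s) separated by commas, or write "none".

Goran

A candidate is excluded only if no genotype consistent with his phenotype could produce a type O, Rh-negative child with a type O, Rh-positive mother.
Goran (type AB, Rh-): no genotype consistent with that phenotype can produce a type-O Rh- child with a type-O mother.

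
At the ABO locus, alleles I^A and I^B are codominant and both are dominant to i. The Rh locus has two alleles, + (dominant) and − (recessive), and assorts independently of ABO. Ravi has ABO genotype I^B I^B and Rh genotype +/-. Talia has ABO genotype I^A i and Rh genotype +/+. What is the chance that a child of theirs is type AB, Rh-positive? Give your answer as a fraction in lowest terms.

1/2

ABO cross I^B I^B × I^A i → offspring phenotypes: 1/2 B, 1/2 AB.
Rh cross +/- × +/+ → 1 Rh+.
Independent loci: P(type AB, Rh-positive) = 1/2 × 1 = 1/2.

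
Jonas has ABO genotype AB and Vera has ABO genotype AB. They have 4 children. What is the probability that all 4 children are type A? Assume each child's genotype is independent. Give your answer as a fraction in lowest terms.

ABO cross AB × AB → 1/4 A, 1/4 B, 1/2 AB.
So P(type A) = 1/4 per child.
All 4 independent: (1/4)^4 = 1/256.

1/256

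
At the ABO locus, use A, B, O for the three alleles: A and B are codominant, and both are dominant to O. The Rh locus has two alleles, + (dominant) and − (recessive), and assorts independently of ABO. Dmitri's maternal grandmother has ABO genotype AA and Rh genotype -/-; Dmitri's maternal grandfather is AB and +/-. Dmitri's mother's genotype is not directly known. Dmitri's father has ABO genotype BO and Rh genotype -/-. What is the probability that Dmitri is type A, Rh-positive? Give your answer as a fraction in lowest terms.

3/32

Dmitri's mother's ABO genotype from AA × AB: 1/2 AA, 1/2 AB.
Crossing each possibility with the father BO and summing P(type A): 1/2·1/2 + 1/2·1/4 = 3/8.
Similarly for Rh via the mother's Rh distribution: P(Rh+) = 1/4.
Independent loci: 3/8 × 1/4 = 3/32.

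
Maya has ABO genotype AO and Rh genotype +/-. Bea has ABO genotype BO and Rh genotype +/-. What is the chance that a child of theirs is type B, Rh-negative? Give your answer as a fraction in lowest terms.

ABO cross AO × BO → offspring phenotypes: 1/4 O, 1/4 A, 1/4 B, 1/4 AB.
Rh cross +/- × +/- → 3/4 Rh+, 1/4 Rh-.
Independent loci: P(type B, Rh-negative) = 1/4 × 1/4 = 1/16.

1/16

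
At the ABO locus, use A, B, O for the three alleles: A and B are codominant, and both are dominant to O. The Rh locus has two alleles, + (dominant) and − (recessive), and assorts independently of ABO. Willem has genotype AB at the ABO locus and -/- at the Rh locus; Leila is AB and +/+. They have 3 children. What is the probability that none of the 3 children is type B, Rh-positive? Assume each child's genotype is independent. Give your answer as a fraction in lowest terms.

27/64

ABO cross AB × AB → 1/4 A, 1/4 B, 1/2 AB.
Rh cross -/- × +/+ → 1 Rh+; so P(type B, Rh-positive) = 1/4 × 1 = 1/4 per child.
P(not type B, Rh-positive) = 3/4 for one child; (3/4)^3 = 27/64.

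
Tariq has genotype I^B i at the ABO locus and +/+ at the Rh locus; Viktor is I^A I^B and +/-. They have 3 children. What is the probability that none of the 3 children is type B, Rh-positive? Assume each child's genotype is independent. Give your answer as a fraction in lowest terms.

1/8

ABO cross I^B i × I^A I^B → 1/4 A, 1/2 B, 1/4 AB.
Rh cross +/+ × +/- → 1 Rh+; so P(type B, Rh-positive) = 1/2 × 1 = 1/2 per child.
P(not type B, Rh-positive) = 1/2 for one child; (1/2)^3 = 1/8.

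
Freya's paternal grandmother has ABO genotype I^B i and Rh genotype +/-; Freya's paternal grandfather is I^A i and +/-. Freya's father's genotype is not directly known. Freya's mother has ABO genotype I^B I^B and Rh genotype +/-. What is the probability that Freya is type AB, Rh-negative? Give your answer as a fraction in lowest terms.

Freya's father's ABO genotype from I^B i × I^A i: 1/4 I^A I^B, 1/4 I^A i, 1/4 I^B i, 1/4 i i.
Crossing each possibility with the mother I^B I^B and summing P(type AB): 1/4·1/2 + 1/4·1/2 + 1/4·0 + 1/4·0 = 1/4.
Similarly for Rh via the father's Rh distribution: P(Rh-) = 1/4.
Independent loci: 1/4 × 1/4 = 1/16.

1/16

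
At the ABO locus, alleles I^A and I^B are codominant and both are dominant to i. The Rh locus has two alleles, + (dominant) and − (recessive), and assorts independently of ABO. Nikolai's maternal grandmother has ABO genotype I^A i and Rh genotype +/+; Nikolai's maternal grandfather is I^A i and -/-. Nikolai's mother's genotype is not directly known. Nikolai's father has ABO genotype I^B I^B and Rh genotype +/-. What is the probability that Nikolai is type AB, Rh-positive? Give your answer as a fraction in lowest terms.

Nikolai's mother's ABO genotype from I^A i × I^A i: 1/4 I^A I^A, 1/2 I^A i, 1/4 i i.
Crossing each possibility with the father I^B I^B and summing P(type AB): 1/4·1 + 1/2·1/2 + 1/4·0 = 1/2.
Similarly for Rh via the mother's Rh distribution: P(Rh+) = 3/4.
Independent loci: 1/2 × 3/4 = 3/8.

3/8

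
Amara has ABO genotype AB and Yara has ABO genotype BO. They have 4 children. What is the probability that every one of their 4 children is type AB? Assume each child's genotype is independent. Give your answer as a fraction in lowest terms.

ABO cross AB × BO → 1/4 A, 1/2 B, 1/4 AB.
So P(type AB) = 1/4 per child.
All 4 independent: (1/4)^4 = 1/256.

1/256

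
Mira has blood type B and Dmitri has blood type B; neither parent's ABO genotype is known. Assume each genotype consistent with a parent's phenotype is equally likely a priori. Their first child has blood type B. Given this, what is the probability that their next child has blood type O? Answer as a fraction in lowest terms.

1/20

Possible genotypes: Mira ∈ {BB, BO}; Dmitri ∈ {BB, BO}.
Weight each parental genotype pair by prior × P(type-B child):
  BB × BB: posterior weight 4/15; P(next child type O) = 0.
  BB × BO: posterior weight 4/15; P(next child type O) = 0.
  BO × BB: posterior weight 4/15; P(next child type O) = 0.
  BO × BO: posterior weight 1/5; P(next child type O) = 1/4.
Weighted sum = 1/20.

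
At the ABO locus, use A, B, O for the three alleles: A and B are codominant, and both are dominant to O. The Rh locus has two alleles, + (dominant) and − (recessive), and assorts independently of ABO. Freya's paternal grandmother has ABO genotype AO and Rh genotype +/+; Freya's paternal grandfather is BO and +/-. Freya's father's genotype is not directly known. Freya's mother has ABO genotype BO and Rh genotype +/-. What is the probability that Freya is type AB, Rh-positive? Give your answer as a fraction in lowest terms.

7/64

Freya's father's ABO genotype from AO × BO: 1/4 AB, 1/4 AO, 1/4 BO, 1/4 OO.
Crossing each possibility with the mother BO and summing P(type AB): 1/4·1/4 + 1/4·1/4 + 1/4·0 + 1/4·0 = 1/8.
Similarly for Rh via the father's Rh distribution: P(Rh+) = 7/8.
Independent loci: 1/8 × 7/8 = 7/64.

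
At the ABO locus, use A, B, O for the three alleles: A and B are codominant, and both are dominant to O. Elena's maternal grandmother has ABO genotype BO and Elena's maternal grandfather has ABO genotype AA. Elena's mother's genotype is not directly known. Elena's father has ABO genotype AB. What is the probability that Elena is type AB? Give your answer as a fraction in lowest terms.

3/8

Elena's mother's ABO genotype from BO × AA: 1/2 AB, 1/2 AO.
Crossing each possibility with the father AB and summing P(type AB): 1/2·1/2 + 1/2·1/4 = 3/8.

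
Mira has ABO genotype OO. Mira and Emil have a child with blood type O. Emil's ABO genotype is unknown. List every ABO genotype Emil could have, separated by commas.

AO, BO, OO

For each candidate genotype of Emil, check whether crossing it with OO can produce every observed child phenotype.
  AA → possible child types {A} ✗
  AB → possible child types {A, B} ✗
  AO → possible child types {O, A} ✓
  BB → possible child types {B} ✗
  BO → possible child types {O, B} ✓
  OO → possible child types {O} ✓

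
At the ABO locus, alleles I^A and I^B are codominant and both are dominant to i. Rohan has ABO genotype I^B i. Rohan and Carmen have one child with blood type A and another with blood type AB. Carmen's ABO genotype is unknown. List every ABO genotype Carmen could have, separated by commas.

For each candidate genotype of Carmen, check whether crossing it with I^B i can produce every observed child phenotype.
  I^A I^A → possible child types {A, AB} ✓
  I^A I^B → possible child types {A, B, AB} ✓
  I^A i → possible child types {O, A, B, AB} ✓
  I^B I^B → possible child types {B} ✗
  I^B i → possible child types {O, B} ✗
  i i → possible child types {O, B} ✗

I^A I^A, I^A I^B, I^A i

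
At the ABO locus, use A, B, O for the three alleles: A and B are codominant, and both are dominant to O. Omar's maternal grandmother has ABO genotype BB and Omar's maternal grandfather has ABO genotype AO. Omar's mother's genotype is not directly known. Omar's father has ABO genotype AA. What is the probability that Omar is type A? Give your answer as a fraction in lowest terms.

Omar's mother's ABO genotype from BB × AO: 1/2 AB, 1/2 BO.
Crossing each possibility with the father AA and summing P(type A): 1/2·1/2 + 1/2·1/2 = 1/2.

1/2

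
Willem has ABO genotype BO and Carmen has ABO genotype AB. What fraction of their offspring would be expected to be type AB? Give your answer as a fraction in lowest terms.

1/4

ABO cross BO × AB → offspring phenotypes: 1/4 A, 1/2 B, 1/4 AB.
So P(type AB) = 1/4.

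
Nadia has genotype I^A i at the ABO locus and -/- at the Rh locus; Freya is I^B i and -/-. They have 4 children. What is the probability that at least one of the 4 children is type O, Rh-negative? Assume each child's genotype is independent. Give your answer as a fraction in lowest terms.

ABO cross I^A i × I^B i → 1/4 O, 1/4 A, 1/4 B, 1/4 AB.
Rh cross -/- × -/- → 1 Rh-; so P(type O, Rh-negative) = 1/4 × 1 = 1/4 per child.
P(none) = (3/4)^4 = 81/256; P(at least one) = 1 − 81/256 = 175/256.

175/256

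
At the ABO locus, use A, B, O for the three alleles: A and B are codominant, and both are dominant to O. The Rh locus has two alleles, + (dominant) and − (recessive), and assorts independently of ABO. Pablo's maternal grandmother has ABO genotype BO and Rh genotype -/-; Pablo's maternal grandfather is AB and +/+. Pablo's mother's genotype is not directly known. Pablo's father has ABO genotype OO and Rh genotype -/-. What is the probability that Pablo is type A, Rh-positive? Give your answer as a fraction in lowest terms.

Pablo's mother's ABO genotype from BO × AB: 1/4 AB, 1/4 AO, 1/4 BB, 1/4 BO.
Crossing each possibility with the father OO and summing P(type A): 1/4·1/2 + 1/4·1/2 + 1/4·0 + 1/4·0 = 1/4.
Similarly for Rh via the mother's Rh distribution: P(Rh+) = 1/2.
Independent loci: 1/4 × 1/2 = 1/8.

1/8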